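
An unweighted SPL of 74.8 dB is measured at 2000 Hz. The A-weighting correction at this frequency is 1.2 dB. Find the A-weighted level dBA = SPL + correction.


A-weighting table: 2000 Hz -> 1.2 dB correction
SPL_A = SPL + correction = 74.8 + (1.2) = 76 dBA


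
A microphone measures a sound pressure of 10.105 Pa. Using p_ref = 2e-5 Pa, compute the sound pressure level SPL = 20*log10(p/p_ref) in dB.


p / p_ref = 10.105 / 2e-5 = 505250
SPL = 20 * log10(505250) = 114.07 dB


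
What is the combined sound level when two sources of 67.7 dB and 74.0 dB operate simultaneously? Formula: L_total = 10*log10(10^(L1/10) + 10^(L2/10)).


10^(67.7/10) = 5.88844e+06
10^(74.0/10) = 2.51189e+07
Sum = 5.88844e+06 + 2.51189e+07 = 3.10073e+07
L_total = 10*log10(3.10073e+07) = 74.915 dB


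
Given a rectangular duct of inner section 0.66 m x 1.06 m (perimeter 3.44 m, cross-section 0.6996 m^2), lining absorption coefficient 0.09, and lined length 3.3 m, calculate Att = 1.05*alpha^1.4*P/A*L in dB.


alpha^1.4 = 0.09^1.4 = 0.034351
Attenuation rate = 1.05 * alpha^1.4 * P / A
= 1.05 * 0.034351 * 3.44 / 0.6996 = 0.177353 dB/m
Total Att = 0.177353 * 3.3 = 0.58526 dB


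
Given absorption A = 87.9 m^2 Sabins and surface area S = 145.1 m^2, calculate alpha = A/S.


Absorption coefficient = absorbed power / incident power
alpha = A / S = 87.9 / 145.1 = 0.60579


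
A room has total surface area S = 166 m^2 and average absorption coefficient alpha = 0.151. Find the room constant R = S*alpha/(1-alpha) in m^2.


R = 166 * 0.151 / (1 - 0.151) = 29.524 m^2


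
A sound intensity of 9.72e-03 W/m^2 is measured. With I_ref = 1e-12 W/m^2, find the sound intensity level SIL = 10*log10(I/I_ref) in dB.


I / I_ref = 9.72e-03 / 1e-12 = 9.72e+09
SIL = 10 * log10(9.72e+09) = 99.877 dB


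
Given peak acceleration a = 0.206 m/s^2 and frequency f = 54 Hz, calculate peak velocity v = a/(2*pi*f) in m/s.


omega = 2*pi*f = 2*pi*54 = 339.292 rad/s
v = a / omega = 0.206 / 339.292 = 0.00060715 m/s


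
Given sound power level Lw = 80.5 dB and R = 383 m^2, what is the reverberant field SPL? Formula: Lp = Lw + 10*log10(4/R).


4/R = 4/383 = 0.0104439
Lp = 80.5 + 10*log10(0.0104439) = 60.689 dB


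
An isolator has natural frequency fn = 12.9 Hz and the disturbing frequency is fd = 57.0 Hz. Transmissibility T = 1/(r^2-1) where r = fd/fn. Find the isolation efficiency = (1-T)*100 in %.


r = 57.0 / 12.9 = 4.4186
r^2 - 1 = 4.4186^2 - 1 = 18.524
T = 1/18.524 = 0.053984
Efficiency = (1 - 0.053984)*100 = 94.602 %


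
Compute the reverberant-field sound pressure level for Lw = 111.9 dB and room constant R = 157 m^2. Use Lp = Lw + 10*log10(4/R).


4/R = 4/157 = 0.0254777
Lp = 111.9 + 10*log10(0.0254777) = 95.962 dB


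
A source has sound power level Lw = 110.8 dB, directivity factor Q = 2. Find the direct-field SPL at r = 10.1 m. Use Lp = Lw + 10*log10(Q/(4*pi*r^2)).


4*pi*r^2 = 4*pi*10.1^2 = 1281.9 m^2
Q / (4*pi*r^2) = 2 / 1281.9 = 0.00156018
Lp = 110.8 + 10*log10(0.00156018) = 82.732 dB


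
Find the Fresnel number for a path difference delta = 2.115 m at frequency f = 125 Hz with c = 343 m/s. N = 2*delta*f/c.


N = 2*delta*f/c = 2*delta/lambda, where lambda = c/f
lambda = 343 / 125 = 2.744 m
N = 2 * 2.115 / 2.744 = 1.5415


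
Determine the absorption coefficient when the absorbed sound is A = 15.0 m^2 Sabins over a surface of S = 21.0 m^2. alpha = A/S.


Absorption coefficient = absorbed power / incident power
alpha = A / S = 15.0 / 21.0 = 0.71429


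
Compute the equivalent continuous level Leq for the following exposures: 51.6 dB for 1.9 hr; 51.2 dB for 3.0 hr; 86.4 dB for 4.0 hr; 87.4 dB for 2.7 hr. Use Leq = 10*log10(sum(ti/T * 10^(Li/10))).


T_total = 1.9 + 3.0 + 4.0 + 2.7 = 11.6 hr
(1.9/11.6) * 10^(51.6/10) = 23675.3
(3.0/11.6) * 10^(51.2/10) = 34092.8
(4.0/11.6) * 10^(86.4/10) = 1.50523e+08
(2.7/11.6) * 10^(87.4/10) = 1.2791e+08
Sum = 23675.3 + 34092.8 + 1.50523e+08 + 1.2791e+08 = 2.78491e+08
Leq = 10*log10(2.78491e+08) = 84.448 dB


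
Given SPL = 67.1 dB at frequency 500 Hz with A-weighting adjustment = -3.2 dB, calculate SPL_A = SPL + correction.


A-weighting table: 500 Hz -> -3.2 dB correction
SPL_A = SPL + correction = 67.1 + (-3.2) = 63.9 dBA


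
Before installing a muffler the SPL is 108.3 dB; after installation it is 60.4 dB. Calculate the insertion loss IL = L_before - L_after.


Insertion loss = SPL without muffler - SPL with muffler
IL = 108.3 - 60.4 = 47.9 dB


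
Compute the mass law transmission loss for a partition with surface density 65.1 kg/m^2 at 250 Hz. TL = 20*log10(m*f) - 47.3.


m * f = 65.1 * 250 = 16275
20*log10(16275) = 84.2304 dB
TL = 84.2304 - 47.3 = 36.93 dB


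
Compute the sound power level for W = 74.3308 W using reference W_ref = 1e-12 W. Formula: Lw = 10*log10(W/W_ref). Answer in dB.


W / W_ref = 74.3308 / 1e-12 = 7.43308e+13
Lw = 10 * log10(7.43308e+13) = 138.71 dB


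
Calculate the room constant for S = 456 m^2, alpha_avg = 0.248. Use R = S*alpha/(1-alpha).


R = 456 * 0.248 / (1 - 0.248) = 150.38 m^2


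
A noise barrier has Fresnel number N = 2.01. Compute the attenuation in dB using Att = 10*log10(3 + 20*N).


3 + 20*N = 3 + 20*2.01 = 43.2
Att = 10*log10(43.2) = 16.355 dB


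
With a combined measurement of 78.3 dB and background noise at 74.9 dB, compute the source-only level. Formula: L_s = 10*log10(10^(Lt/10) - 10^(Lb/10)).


10^(78.3/10) = 6.76083e+07
10^(74.9/10) = 3.0903e+07
Difference = 6.76083e+07 - 3.0903e+07 = 3.67053e+07
L_source = 10*log10(3.67053e+07) = 75.647 dB


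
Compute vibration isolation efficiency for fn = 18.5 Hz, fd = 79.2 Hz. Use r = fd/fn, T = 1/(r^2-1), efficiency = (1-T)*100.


r = 79.2 / 18.5 = 4.28108
r^2 - 1 = 4.28108^2 - 1 = 17.3276
T = 1/17.3276 = 0.0577114
Efficiency = (1 - 0.0577114)*100 = 94.229 %


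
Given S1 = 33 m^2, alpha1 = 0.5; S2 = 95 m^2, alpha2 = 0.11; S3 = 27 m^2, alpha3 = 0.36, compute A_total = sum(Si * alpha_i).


33 * 0.5 = 16.5
95 * 0.11 = 10.45
27 * 0.36 = 9.72
A_total = 16.5 + 10.45 + 9.72 = 36.67 m^2


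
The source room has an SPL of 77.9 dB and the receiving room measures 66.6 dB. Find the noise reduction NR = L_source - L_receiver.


NR = L_source - L_receiver (difference between source and receiving room levels)
NR = 77.9 - 66.6 = 11.3 dB


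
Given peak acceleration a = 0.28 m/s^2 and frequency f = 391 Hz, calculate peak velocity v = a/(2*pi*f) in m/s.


omega = 2*pi*f = 2*pi*391 = 2456.73 rad/s
v = a / omega = 0.28 / 2456.73 = 0.00011397 m/s


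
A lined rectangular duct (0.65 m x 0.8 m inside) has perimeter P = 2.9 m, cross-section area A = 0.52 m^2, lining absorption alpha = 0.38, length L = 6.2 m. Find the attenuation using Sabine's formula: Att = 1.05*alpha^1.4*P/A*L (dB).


alpha^1.4 = 0.38^1.4 = 0.258046
Attenuation rate = 1.05 * alpha^1.4 * P / A
= 1.05 * 0.258046 * 2.9 / 0.52 = 1.51106 dB/m
Total Att = 1.51106 * 6.2 = 9.3686 dB


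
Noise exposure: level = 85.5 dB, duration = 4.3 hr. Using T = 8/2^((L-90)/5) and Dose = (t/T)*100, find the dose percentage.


T_allowed = 8 / 2^((85.5 - 90)/5) = 14.9285 hr
Dose = 4.3 / 14.9285 * 100 = 28.804 %


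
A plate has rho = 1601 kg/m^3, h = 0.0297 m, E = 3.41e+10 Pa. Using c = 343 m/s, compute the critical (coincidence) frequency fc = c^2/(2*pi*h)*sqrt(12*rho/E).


12*rho/E = 12*1601/3.41e+10 = 5.63402e-07
sqrt(12*rho/E) = sqrt(5.63402e-07) = 0.000750601
c^2/(2*pi*h) = 343^2/(2*pi*0.0297) = 630452
fc = 630452 * 0.000750601 = 473.22 Hz


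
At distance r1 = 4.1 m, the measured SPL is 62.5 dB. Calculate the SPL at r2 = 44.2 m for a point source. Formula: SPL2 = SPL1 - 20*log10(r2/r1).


r2/r1 = 44.2/4.1 = 10.7805
Correction = 20*log10(10.7805) = 20.6528 dB
SPL2 = 62.5 - 20.6528 = 41.847 dB


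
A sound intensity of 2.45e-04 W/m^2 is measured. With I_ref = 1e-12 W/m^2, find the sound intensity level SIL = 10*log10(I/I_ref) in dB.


I / I_ref = 2.45e-04 / 1e-12 = 2.45e+08
SIL = 10 * log10(2.45e+08) = 83.892 dB


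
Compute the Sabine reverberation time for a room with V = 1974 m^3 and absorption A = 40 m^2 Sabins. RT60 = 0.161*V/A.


RT60 = 0.161 * 1974 / 40 = 7.9454 s


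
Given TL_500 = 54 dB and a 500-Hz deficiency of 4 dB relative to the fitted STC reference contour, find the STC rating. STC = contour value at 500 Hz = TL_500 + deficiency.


By ASTM E413, STC = value of the fitted reference contour at 500 Hz.
Contour value at 500 Hz = TL_500 + deficiency = 54 + 4 = 58
STC = 58


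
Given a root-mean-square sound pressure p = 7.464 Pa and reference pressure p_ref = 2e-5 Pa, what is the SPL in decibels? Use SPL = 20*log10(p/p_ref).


p / p_ref = 7.464 / 2e-5 = 373200
SPL = 20 * log10(373200) = 111.44 dB


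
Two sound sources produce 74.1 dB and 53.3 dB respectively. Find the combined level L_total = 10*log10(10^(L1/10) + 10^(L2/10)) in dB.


10^(74.1/10) = 2.5704e+07
10^(53.3/10) = 213796
Sum = 2.5704e+07 + 213796 = 2.59178e+07
L_total = 10*log10(2.59178e+07) = 74.136 dB


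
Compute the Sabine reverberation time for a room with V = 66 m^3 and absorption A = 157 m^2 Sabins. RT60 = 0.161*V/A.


RT60 = 0.161 * 66 / 157 = 0.067682 s


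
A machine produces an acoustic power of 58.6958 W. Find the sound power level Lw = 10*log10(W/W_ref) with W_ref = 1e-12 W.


W / W_ref = 58.6958 / 1e-12 = 5.86958e+13
Lw = 10 * log10(5.86958e+13) = 137.69 dB


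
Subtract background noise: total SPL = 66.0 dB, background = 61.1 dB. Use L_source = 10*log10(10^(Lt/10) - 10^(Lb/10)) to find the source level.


10^(66.0/10) = 3.98107e+06
10^(61.1/10) = 1.28825e+06
Difference = 3.98107e+06 - 1.28825e+06 = 2.69282e+06
L_source = 10*log10(2.69282e+06) = 64.302 dB


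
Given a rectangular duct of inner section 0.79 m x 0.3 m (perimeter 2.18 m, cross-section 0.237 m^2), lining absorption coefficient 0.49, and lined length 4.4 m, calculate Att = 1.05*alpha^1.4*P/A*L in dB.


alpha^1.4 = 0.49^1.4 = 0.368362
Attenuation rate = 1.05 * alpha^1.4 * P / A
= 1.05 * 0.368362 * 2.18 / 0.237 = 3.55772 dB/m
Total Att = 3.55772 * 4.4 = 15.654 dB


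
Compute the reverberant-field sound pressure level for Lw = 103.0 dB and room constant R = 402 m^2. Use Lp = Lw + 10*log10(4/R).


4/R = 4/402 = 0.00995025
Lp = 103.0 + 10*log10(0.00995025) = 82.978 dB


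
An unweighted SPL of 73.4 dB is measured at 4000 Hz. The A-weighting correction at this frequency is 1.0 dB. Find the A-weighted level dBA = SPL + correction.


A-weighting table: 4000 Hz -> 1.0 dB correction
SPL_A = SPL + correction = 73.4 + (1.0) = 74.4 dBA


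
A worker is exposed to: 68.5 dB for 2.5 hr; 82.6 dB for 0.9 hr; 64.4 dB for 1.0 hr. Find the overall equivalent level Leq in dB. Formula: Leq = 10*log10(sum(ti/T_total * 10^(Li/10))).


T_total = 2.5 + 0.9 + 1.0 = 4.4 hr
(2.5/4.4) * 10^(68.5/10) = 4.02242e+06
(0.9/4.4) * 10^(82.6/10) = 3.72212e+07
(1.0/4.4) * 10^(64.4/10) = 625961
Sum = 4.02242e+06 + 3.72212e+07 + 625961 = 4.18696e+07
Leq = 10*log10(4.18696e+07) = 76.219 dB


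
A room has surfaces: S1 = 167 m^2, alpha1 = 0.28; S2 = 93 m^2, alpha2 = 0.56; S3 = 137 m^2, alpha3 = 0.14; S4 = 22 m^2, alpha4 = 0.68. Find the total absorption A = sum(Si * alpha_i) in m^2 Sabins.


167 * 0.28 = 46.76
93 * 0.56 = 52.08
137 * 0.14 = 19.18
22 * 0.68 = 14.96
A_total = 46.76 + 52.08 + 19.18 + 14.96 = 132.98 m^2


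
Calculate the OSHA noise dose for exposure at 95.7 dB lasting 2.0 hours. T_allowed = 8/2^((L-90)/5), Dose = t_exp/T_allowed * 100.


T_allowed = 8 / 2^((95.7 - 90)/5) = 3.63008 hr
Dose = 2.0 / 3.63008 * 100 = 55.095 %


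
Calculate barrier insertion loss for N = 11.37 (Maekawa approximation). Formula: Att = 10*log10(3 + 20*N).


3 + 20*N = 3 + 20*11.37 = 230.4
Att = 10*log10(230.4) = 23.625 dB


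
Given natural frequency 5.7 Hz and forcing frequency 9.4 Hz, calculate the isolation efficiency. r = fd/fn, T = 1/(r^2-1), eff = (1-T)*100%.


r = 9.4 / 5.7 = 1.64912
r^2 - 1 = 1.64912^2 - 1 = 1.7196
T = 1/1.7196 = 0.581531
Efficiency = (1 - 0.581531)*100 = 41.847 %


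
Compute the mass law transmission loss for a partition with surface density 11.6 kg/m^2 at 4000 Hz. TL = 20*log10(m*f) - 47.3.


m * f = 11.6 * 4000 = 46400
20*log10(46400) = 93.3304 dB
TL = 93.3304 - 47.3 = 46.03 dB


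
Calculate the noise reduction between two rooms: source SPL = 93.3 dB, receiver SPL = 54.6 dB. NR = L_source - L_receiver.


NR = L_source - L_receiver (difference between source and receiving room levels)
NR = 93.3 - 54.6 = 38.7 dB


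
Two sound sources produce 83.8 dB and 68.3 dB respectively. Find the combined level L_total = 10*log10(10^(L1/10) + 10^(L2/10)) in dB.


10^(83.8/10) = 2.39883e+08
10^(68.3/10) = 6.76083e+06
Sum = 2.39883e+08 + 6.76083e+06 = 2.46644e+08
L_total = 10*log10(2.46644e+08) = 83.921 dB


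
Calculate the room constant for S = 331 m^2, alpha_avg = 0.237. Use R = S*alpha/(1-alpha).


R = 331 * 0.237 / (1 - 0.237) = 102.81 m^2


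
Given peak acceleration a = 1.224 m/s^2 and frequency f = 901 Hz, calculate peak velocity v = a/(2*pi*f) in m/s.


omega = 2*pi*f = 2*pi*901 = 5661.15 rad/s
v = a / omega = 1.224 / 5661.15 = 0.00021621 m/s


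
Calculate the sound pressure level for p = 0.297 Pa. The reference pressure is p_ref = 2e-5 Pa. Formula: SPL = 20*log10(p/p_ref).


p / p_ref = 0.297 / 2e-5 = 14850
SPL = 20 * log10(14850) = 83.435 dB


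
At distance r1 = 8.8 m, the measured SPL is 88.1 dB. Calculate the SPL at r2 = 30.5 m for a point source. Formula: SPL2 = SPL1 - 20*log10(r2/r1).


r2/r1 = 30.5/8.8 = 3.46591
Correction = 20*log10(3.46591) = 10.7963 dB
SPL2 = 88.1 - 10.7963 = 77.304 dB


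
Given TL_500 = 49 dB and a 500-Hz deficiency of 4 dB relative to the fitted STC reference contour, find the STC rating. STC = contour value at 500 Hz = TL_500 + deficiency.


By ASTM E413, STC = value of the fitted reference contour at 500 Hz.
Contour value at 500 Hz = TL_500 + deficiency = 49 + 4 = 53
STC = 53


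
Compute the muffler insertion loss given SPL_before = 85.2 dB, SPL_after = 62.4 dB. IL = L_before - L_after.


Insertion loss = SPL without muffler - SPL with muffler
IL = 85.2 - 62.4 = 22.8 dB


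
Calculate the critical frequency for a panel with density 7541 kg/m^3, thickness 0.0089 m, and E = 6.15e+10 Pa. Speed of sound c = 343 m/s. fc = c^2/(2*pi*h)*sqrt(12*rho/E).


12*rho/E = 12*7541/6.15e+10 = 1.47141e-06
sqrt(12*rho/E) = sqrt(1.47141e-06) = 0.00121302
c^2/(2*pi*h) = 343^2/(2*pi*0.0089) = 2.10387e+06
fc = 2.10387e+06 * 0.00121302 = 2552 Hz


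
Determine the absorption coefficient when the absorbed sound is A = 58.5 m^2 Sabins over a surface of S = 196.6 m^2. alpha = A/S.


Absorption coefficient = absorbed power / incident power
alpha = A / S = 58.5 / 196.6 = 0.29756


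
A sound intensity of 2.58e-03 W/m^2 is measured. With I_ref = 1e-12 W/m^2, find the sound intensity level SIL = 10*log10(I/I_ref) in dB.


I / I_ref = 2.58e-03 / 1e-12 = 2.58e+09
SIL = 10 * log10(2.58e+09) = 94.116 dB


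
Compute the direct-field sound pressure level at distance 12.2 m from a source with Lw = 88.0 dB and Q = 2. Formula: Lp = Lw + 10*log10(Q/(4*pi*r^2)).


4*pi*r^2 = 4*pi*12.2^2 = 1870.38 m^2
Q / (4*pi*r^2) = 2 / 1870.38 = 0.0010693
Lp = 88.0 + 10*log10(0.0010693) = 58.291 dB


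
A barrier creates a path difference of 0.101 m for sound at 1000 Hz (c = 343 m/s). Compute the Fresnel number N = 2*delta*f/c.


N = 2*delta*f/c = 2*delta/lambda, where lambda = c/f
lambda = 343 / 1000 = 0.343 m
N = 2 * 0.101 / 0.343 = 0.58892


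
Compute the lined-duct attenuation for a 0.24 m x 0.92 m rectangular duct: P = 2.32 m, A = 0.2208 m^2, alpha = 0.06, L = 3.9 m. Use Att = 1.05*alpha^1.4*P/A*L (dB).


alpha^1.4 = 0.06^1.4 = 0.0194721
Attenuation rate = 1.05 * alpha^1.4 * P / A
= 1.05 * 0.0194721 * 2.32 / 0.2208 = 0.214828 dB/m
Total Att = 0.214828 * 3.9 = 0.83783 dB


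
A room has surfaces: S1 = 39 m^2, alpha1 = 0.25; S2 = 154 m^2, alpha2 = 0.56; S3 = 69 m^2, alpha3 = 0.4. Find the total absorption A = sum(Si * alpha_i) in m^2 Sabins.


39 * 0.25 = 9.75
154 * 0.56 = 86.24
69 * 0.4 = 27.6
A_total = 9.75 + 86.24 + 27.6 = 123.59 m^2


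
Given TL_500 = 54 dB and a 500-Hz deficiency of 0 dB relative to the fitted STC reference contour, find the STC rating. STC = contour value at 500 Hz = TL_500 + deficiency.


By ASTM E413, STC = value of the fitted reference contour at 500 Hz.
Contour value at 500 Hz = TL_500 + deficiency = 54 + 0 = 54
STC = 54


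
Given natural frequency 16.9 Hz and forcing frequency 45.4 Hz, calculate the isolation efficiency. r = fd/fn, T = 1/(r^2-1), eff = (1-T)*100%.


r = 45.4 / 16.9 = 2.68639
r^2 - 1 = 2.68639^2 - 1 = 6.21669
T = 1/6.21669 = 0.160857
Efficiency = (1 - 0.160857)*100 = 83.914 %


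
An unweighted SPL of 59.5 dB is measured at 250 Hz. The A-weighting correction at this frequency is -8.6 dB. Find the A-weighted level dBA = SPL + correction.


A-weighting table: 250 Hz -> -8.6 dB correction
SPL_A = SPL + correction = 59.5 + (-8.6) = 50.9 dBA


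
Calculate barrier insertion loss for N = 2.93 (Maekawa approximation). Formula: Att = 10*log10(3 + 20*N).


3 + 20*N = 3 + 20*2.93 = 61.6
Att = 10*log10(61.6) = 17.896 dB


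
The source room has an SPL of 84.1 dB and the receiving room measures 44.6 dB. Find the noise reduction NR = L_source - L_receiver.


NR = L_source - L_receiver (difference between source and receiving room levels)
NR = 84.1 - 44.6 = 39.5 dB


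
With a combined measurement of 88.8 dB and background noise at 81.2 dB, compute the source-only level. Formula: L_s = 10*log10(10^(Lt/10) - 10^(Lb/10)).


10^(88.8/10) = 7.58578e+08
10^(81.2/10) = 1.31826e+08
Difference = 7.58578e+08 - 1.31826e+08 = 6.26752e+08
L_source = 10*log10(6.26752e+08) = 87.971 dB


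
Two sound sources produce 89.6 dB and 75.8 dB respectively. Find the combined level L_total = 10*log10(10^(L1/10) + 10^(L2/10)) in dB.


10^(89.6/10) = 9.12011e+08
10^(75.8/10) = 3.80189e+07
Sum = 9.12011e+08 + 3.80189e+07 = 9.5003e+08
L_total = 10*log10(9.5003e+08) = 89.777 dB


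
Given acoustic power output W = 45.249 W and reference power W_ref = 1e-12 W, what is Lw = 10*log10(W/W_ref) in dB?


W / W_ref = 45.249 / 1e-12 = 4.5249e+13
Lw = 10 * log10(4.5249e+13) = 136.56 dB


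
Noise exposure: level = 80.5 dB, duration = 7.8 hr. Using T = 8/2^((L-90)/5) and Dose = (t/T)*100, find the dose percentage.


T_allowed = 8 / 2^((80.5 - 90)/5) = 29.8571 hr
Dose = 7.8 / 29.8571 * 100 = 26.124 %


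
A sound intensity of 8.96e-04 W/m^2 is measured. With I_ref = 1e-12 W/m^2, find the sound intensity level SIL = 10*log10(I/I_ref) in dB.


I / I_ref = 8.96e-04 / 1e-12 = 8.96e+08
SIL = 10 * log10(8.96e+08) = 89.523 dB


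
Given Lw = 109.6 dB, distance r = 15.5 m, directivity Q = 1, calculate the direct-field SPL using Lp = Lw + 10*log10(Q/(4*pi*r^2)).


4*pi*r^2 = 4*pi*15.5^2 = 3019.07 m^2
Q / (4*pi*r^2) = 1 / 3019.07 = 0.000331228
Lp = 109.6 + 10*log10(0.000331228) = 74.801 dB


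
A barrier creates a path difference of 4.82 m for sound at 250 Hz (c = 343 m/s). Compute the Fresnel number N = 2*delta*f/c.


N = 2*delta*f/c = 2*delta/lambda, where lambda = c/f
lambda = 343 / 250 = 1.372 m
N = 2 * 4.82 / 1.372 = 7.0262


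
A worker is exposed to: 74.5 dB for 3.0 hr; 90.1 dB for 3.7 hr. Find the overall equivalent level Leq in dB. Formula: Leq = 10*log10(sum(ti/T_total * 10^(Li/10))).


T_total = 3.0 + 3.7 = 6.7 hr
(3.0/6.7) * 10^(74.5/10) = 1.26196e+07
(3.7/6.7) * 10^(90.1/10) = 5.65102e+08
Sum = 1.26196e+07 + 5.65102e+08 = 5.77722e+08
Leq = 10*log10(5.77722e+08) = 87.617 dB


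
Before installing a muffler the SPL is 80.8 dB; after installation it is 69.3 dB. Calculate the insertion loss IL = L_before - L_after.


Insertion loss = SPL without muffler - SPL with muffler
IL = 80.8 - 69.3 = 11.5 dB


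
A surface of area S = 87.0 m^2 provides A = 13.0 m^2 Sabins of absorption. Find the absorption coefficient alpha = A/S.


Absorption coefficient = absorbed power / incident power
alpha = A / S = 13.0 / 87.0 = 0.14943


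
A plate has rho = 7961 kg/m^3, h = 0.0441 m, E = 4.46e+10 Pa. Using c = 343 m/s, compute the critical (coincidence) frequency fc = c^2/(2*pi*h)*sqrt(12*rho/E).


12*rho/E = 12*7961/4.46e+10 = 2.14197e-06
sqrt(12*rho/E) = sqrt(2.14197e-06) = 0.00146355
c^2/(2*pi*h) = 343^2/(2*pi*0.0441) = 424590
fc = 424590 * 0.00146355 = 621.41 Hz


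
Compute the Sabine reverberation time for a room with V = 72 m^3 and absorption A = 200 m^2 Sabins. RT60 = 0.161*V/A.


RT60 = 0.161 * 72 / 200 = 0.05796 s


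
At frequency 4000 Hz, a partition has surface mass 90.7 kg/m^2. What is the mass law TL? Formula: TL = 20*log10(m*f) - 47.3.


m * f = 90.7 * 4000 = 362800
20*log10(362800) = 111.193 dB
TL = 111.193 - 47.3 = 63.893 dB


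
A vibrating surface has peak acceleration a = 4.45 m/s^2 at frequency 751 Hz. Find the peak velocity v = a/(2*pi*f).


omega = 2*pi*f = 2*pi*751 = 4718.67 rad/s
v = a / omega = 4.45 / 4718.67 = 0.00094306 m/s


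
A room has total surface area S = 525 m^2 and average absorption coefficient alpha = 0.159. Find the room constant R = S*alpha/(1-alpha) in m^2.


R = 525 * 0.159 / (1 - 0.159) = 99.257 m^2


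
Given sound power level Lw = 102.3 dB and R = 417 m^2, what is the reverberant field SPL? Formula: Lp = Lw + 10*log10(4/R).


4/R = 4/417 = 0.00959233
Lp = 102.3 + 10*log10(0.00959233) = 82.119 dB


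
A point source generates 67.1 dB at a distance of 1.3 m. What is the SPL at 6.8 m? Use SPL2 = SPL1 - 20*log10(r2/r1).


r2/r1 = 6.8/1.3 = 5.23077
Correction = 20*log10(5.23077) = 14.3713 dB
SPL2 = 67.1 - 14.3713 = 52.729 dB


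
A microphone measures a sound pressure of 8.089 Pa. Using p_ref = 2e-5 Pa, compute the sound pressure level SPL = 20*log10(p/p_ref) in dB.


p / p_ref = 8.089 / 2e-5 = 404450
SPL = 20 * log10(404450) = 112.14 dB


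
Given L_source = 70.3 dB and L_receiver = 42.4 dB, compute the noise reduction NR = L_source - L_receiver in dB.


NR = L_source - L_receiver (difference between source and receiving room levels)
NR = 70.3 - 42.4 = 27.9 dB


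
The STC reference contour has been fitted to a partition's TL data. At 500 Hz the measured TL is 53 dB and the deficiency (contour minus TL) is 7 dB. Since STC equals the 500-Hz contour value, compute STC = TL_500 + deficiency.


By ASTM E413, STC = value of the fitted reference contour at 500 Hz.
Contour value at 500 Hz = TL_500 + deficiency = 53 + 7 = 60
STC = 60


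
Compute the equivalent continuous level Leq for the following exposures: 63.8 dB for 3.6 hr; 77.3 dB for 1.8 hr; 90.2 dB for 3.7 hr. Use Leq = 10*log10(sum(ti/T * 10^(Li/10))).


T_total = 3.6 + 1.8 + 3.7 = 9.1 hr
(3.6/9.1) * 10^(63.8/10) = 948989
(1.8/9.1) * 10^(77.3/10) = 1.06226e+07
(3.7/9.1) * 10^(90.2/10) = 4.25756e+08
Sum = 948989 + 1.06226e+07 + 4.25756e+08 = 4.37328e+08
Leq = 10*log10(4.37328e+08) = 86.408 dB


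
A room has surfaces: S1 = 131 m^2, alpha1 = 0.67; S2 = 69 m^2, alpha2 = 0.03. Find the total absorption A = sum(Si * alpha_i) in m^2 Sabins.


131 * 0.67 = 87.77
69 * 0.03 = 2.07
A_total = 87.77 + 2.07 = 89.84 m^2


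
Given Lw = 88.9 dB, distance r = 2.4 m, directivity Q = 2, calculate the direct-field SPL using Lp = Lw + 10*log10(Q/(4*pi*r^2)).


4*pi*r^2 = 4*pi*2.4^2 = 72.3823 m^2
Q / (4*pi*r^2) = 2 / 72.3823 = 0.0276311
Lp = 88.9 + 10*log10(0.0276311) = 73.314 dB


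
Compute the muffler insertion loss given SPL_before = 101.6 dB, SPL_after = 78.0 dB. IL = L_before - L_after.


Insertion loss = SPL without muffler - SPL with muffler
IL = 101.6 - 78.0 = 23.6 dB


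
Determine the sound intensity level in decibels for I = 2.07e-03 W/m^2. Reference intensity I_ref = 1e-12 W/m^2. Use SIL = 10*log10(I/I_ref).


I / I_ref = 2.07e-03 / 1e-12 = 2.07e+09
SIL = 10 * log10(2.07e+09) = 93.16 dB


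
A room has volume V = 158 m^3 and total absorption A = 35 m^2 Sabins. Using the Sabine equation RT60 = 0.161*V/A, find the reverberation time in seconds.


RT60 = 0.161 * 158 / 35 = 0.7268 s


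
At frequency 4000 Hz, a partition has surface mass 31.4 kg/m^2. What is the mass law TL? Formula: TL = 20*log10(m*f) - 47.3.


m * f = 31.4 * 4000 = 125600
20*log10(125600) = 101.98 dB
TL = 101.98 - 47.3 = 54.68 dB


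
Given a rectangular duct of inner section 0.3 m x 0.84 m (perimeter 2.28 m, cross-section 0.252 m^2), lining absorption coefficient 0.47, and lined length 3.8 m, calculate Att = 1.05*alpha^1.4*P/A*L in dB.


alpha^1.4 = 0.47^1.4 = 0.347486
Attenuation rate = 1.05 * alpha^1.4 * P / A
= 1.05 * 0.347486 * 2.28 / 0.252 = 3.30112 dB/m
Total Att = 3.30112 * 3.8 = 12.544 dB


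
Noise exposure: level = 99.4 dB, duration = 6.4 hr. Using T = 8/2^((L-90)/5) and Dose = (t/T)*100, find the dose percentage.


T_allowed = 8 / 2^((99.4 - 90)/5) = 2.17347 hr
Dose = 6.4 / 2.17347 * 100 = 294.46 %


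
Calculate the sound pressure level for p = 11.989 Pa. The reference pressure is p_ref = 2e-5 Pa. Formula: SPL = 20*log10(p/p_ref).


p / p_ref = 11.989 / 2e-5 = 599450
SPL = 20 * log10(599450) = 115.56 dB


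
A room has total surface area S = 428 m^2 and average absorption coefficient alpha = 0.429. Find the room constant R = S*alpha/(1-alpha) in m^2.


R = 428 * 0.429 / (1 - 0.429) = 321.56 m^2


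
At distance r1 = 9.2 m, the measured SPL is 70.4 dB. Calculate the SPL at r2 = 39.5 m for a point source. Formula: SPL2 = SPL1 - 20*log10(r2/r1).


r2/r1 = 39.5/9.2 = 4.29348
Correction = 20*log10(4.29348) = 12.6562 dB
SPL2 = 70.4 - 12.6562 = 57.744 dB


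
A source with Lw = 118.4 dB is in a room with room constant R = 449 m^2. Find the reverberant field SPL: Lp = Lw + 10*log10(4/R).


4/R = 4/449 = 0.00890869
Lp = 118.4 + 10*log10(0.00890869) = 97.898 dB


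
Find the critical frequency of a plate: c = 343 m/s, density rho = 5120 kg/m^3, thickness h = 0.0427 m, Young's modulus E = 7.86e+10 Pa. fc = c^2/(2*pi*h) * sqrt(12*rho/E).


12*rho/E = 12*5120/7.86e+10 = 7.81679e-07
sqrt(12*rho/E) = sqrt(7.81679e-07) = 0.000884126
c^2/(2*pi*h) = 343^2/(2*pi*0.0427) = 438511
fc = 438511 * 0.000884126 = 387.7 Hz


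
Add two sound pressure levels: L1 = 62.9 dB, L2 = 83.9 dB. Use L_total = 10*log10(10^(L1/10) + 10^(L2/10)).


10^(62.9/10) = 1.94984e+06
10^(83.9/10) = 2.45471e+08
Sum = 1.94984e+06 + 2.45471e+08 = 2.47421e+08
L_total = 10*log10(2.47421e+08) = 83.934 dB


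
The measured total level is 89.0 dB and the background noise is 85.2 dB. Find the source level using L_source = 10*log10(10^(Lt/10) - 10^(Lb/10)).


10^(89.0/10) = 7.94328e+08
10^(85.2/10) = 3.31131e+08
Difference = 7.94328e+08 - 3.31131e+08 = 4.63197e+08
L_source = 10*log10(4.63197e+08) = 86.658 dB


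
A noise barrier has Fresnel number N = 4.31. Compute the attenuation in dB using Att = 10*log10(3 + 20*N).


3 + 20*N = 3 + 20*4.31 = 89.2
Att = 10*log10(89.2) = 19.504 dB


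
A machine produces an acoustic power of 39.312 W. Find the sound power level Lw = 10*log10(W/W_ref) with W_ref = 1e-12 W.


W / W_ref = 39.312 / 1e-12 = 3.9312e+13
Lw = 10 * log10(3.9312e+13) = 135.95 dB


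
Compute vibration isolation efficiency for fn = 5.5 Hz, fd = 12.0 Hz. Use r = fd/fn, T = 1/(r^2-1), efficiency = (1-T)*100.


r = 12.0 / 5.5 = 2.18182
r^2 - 1 = 2.18182^2 - 1 = 3.76034
T = 1/3.76034 = 0.265933
Efficiency = (1 - 0.265933)*100 = 73.407 %


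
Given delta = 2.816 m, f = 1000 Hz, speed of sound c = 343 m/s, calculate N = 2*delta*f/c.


N = 2*delta*f/c = 2*delta/lambda, where lambda = c/f
lambda = 343 / 1000 = 0.343 m
N = 2 * 2.816 / 0.343 = 16.42


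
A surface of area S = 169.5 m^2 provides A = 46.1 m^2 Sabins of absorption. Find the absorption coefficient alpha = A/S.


Absorption coefficient = absorbed power / incident power
alpha = A / S = 46.1 / 169.5 = 0.27198


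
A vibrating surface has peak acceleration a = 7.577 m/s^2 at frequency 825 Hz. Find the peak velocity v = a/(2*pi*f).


omega = 2*pi*f = 2*pi*825 = 5183.63 rad/s
v = a / omega = 7.577 / 5183.63 = 0.0014617 m/s


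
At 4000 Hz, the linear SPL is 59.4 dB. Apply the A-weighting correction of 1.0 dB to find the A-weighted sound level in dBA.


A-weighting table: 4000 Hz -> 1.0 dB correction
SPL_A = SPL + correction = 59.4 + (1.0) = 60.4 dBA


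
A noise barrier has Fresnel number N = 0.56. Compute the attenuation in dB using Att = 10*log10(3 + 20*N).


3 + 20*N = 3 + 20*0.56 = 14.2
Att = 10*log10(14.2) = 11.523 dB


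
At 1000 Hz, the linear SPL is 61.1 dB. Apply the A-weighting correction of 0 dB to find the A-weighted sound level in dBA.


A-weighting table: 1000 Hz -> 0 dB correction
SPL_A = SPL + correction = 61.1 + (0) = 61.1 dBA


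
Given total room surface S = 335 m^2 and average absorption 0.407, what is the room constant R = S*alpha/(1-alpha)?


R = 335 * 0.407 / (1 - 0.407) = 229.92 m^2


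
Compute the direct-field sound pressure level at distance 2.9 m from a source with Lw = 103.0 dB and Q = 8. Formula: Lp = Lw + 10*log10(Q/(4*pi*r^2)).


4*pi*r^2 = 4*pi*2.9^2 = 105.683 m^2
Q / (4*pi*r^2) = 8 / 105.683 = 0.0756981
Lp = 103.0 + 10*log10(0.0756981) = 91.791 dB


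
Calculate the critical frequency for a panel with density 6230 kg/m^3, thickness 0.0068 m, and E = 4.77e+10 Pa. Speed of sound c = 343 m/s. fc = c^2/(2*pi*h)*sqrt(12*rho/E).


12*rho/E = 12*6230/4.77e+10 = 1.5673e-06
sqrt(12*rho/E) = sqrt(1.5673e-06) = 0.00125192
c^2/(2*pi*h) = 343^2/(2*pi*0.0068) = 2.75359e+06
fc = 2.75359e+06 * 0.00125192 = 3447.3 Hz


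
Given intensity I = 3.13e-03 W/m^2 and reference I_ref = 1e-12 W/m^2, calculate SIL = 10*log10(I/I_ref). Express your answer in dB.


I / I_ref = 3.13e-03 / 1e-12 = 3.13e+09
SIL = 10 * log10(3.13e+09) = 94.955 dB


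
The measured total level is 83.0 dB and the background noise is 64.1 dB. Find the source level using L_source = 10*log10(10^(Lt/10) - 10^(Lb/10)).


10^(83.0/10) = 1.99526e+08
10^(64.1/10) = 2.5704e+06
Difference = 1.99526e+08 - 2.5704e+06 = 1.96956e+08
L_source = 10*log10(1.96956e+08) = 82.944 dB


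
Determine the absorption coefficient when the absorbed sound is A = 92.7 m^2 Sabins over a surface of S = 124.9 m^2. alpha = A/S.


Absorption coefficient = absorbed power / incident power
alpha = A / S = 92.7 / 124.9 = 0.74219


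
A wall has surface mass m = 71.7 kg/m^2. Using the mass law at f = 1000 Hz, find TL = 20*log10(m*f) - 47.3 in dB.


m * f = 71.7 * 1000 = 71700
20*log10(71700) = 97.1104 dB
TL = 97.1104 - 47.3 = 49.81 dB


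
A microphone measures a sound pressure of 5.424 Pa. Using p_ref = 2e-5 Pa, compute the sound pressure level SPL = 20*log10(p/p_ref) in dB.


p / p_ref = 5.424 / 2e-5 = 271200
SPL = 20 * log10(271200) = 108.67 dB


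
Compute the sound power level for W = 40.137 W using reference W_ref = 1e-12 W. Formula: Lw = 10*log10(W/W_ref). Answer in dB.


W / W_ref = 40.137 / 1e-12 = 4.0137e+13
Lw = 10 * log10(4.0137e+13) = 136.04 dB


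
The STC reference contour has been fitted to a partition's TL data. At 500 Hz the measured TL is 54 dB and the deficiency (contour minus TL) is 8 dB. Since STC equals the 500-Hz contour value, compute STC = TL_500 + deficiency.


By ASTM E413, STC = value of the fitted reference contour at 500 Hz.
Contour value at 500 Hz = TL_500 + deficiency = 54 + 8 = 62
STC = 62


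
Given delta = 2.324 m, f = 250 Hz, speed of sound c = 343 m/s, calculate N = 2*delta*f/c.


N = 2*delta*f/c = 2*delta/lambda, where lambda = c/f
lambda = 343 / 250 = 1.372 m
N = 2 * 2.324 / 1.372 = 3.3878


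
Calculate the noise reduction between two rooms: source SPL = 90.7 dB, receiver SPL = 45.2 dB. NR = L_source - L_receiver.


NR = L_source - L_receiver (difference between source and receiving room levels)
NR = 90.7 - 45.2 = 45.5 dB


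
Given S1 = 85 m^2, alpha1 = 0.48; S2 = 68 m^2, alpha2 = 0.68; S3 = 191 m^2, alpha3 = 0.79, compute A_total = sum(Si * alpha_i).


85 * 0.48 = 40.8
68 * 0.68 = 46.24
191 * 0.79 = 150.89
A_total = 40.8 + 46.24 + 150.89 = 237.93 m^2


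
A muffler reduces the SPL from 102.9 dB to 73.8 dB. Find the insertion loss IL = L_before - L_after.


Insertion loss = SPL without muffler - SPL with muffler
IL = 102.9 - 73.8 = 29.1 dB


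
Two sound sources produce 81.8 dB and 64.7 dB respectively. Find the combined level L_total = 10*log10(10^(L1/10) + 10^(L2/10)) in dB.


10^(81.8/10) = 1.51356e+08
10^(64.7/10) = 2.95121e+06
Sum = 1.51356e+08 + 2.95121e+06 = 1.54307e+08
L_total = 10*log10(1.54307e+08) = 81.884 dB


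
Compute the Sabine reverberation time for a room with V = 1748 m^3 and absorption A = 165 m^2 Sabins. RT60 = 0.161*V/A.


RT60 = 0.161 * 1748 / 165 = 1.7056 s


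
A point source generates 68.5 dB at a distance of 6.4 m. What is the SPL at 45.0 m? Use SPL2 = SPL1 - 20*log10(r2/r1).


r2/r1 = 45.0/6.4 = 7.03125
Correction = 20*log10(7.03125) = 16.9407 dB
SPL2 = 68.5 - 16.9407 = 51.559 dB


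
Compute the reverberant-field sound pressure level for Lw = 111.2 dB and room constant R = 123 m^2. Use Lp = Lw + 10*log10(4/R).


4/R = 4/123 = 0.0325203
Lp = 111.2 + 10*log10(0.0325203) = 96.322 dB


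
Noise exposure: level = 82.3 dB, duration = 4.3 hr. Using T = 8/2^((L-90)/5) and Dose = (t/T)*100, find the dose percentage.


T_allowed = 8 / 2^((82.3 - 90)/5) = 23.2636 hr
Dose = 4.3 / 23.2636 * 100 = 18.484 %


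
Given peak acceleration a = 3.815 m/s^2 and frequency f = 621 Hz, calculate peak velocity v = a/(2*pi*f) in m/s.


omega = 2*pi*f = 2*pi*621 = 3901.86 rad/s
v = a / omega = 3.815 / 3901.86 = 0.00097774 m/s


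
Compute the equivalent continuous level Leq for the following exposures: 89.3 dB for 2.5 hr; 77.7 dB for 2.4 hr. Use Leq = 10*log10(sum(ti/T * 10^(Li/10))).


T_total = 2.5 + 2.4 = 4.9 hr
(2.5/4.9) * 10^(89.3/10) = 4.34254e+08
(2.4/4.9) * 10^(77.7/10) = 2.88413e+07
Sum = 4.34254e+08 + 2.88413e+07 = 4.63095e+08
Leq = 10*log10(4.63095e+08) = 86.657 dB


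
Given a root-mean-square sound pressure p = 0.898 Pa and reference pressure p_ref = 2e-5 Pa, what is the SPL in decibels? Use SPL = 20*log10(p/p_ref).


p / p_ref = 0.898 / 2e-5 = 44900
SPL = 20 * log10(44900) = 93.045 dB


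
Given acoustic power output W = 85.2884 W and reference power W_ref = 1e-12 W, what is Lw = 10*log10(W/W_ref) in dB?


W / W_ref = 85.2884 / 1e-12 = 8.52884e+13
Lw = 10 * log10(8.52884e+13) = 139.31 dB


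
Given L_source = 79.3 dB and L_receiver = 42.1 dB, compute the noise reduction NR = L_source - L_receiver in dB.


NR = L_source - L_receiver (difference between source and receiving room levels)
NR = 79.3 - 42.1 = 37.2 dB


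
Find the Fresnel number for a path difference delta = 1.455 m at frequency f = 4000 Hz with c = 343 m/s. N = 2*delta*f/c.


N = 2*delta*f/c = 2*delta/lambda, where lambda = c/f
lambda = 343 / 4000 = 0.08575 m
N = 2 * 1.455 / 0.08575 = 33.936


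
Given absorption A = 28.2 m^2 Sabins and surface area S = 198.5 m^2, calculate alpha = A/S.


Absorption coefficient = absorbed power / incident power
alpha = A / S = 28.2 / 198.5 = 0.14207


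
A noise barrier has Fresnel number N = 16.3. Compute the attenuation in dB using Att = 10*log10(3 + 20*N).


3 + 20*N = 3 + 20*16.3 = 329
Att = 10*log10(329) = 25.172 dB


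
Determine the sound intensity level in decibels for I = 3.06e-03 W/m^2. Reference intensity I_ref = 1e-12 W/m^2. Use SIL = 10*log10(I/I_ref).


I / I_ref = 3.06e-03 / 1e-12 = 3.06e+09
SIL = 10 * log10(3.06e+09) = 94.857 dB


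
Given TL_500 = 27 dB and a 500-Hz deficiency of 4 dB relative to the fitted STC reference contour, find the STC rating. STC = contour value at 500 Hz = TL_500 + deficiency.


By ASTM E413, STC = value of the fitted reference contour at 500 Hz.
Contour value at 500 Hz = TL_500 + deficiency = 27 + 4 = 31
STC = 31


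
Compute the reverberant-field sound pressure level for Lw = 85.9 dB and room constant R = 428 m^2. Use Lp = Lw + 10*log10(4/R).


4/R = 4/428 = 0.00934579
Lp = 85.9 + 10*log10(0.00934579) = 65.606 dB


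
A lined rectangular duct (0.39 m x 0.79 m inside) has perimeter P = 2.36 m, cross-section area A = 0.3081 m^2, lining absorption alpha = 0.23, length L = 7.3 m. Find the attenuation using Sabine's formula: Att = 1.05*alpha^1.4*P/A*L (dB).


alpha^1.4 = 0.23^1.4 = 0.127767
Attenuation rate = 1.05 * alpha^1.4 * P / A
= 1.05 * 0.127767 * 2.36 / 0.3081 = 1.02761 dB/m
Total Att = 1.02761 * 7.3 = 7.5016 dB


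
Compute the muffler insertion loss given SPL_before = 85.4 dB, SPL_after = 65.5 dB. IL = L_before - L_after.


Insertion loss = SPL without muffler - SPL with muffler
IL = 85.4 - 65.5 = 19.9 dB


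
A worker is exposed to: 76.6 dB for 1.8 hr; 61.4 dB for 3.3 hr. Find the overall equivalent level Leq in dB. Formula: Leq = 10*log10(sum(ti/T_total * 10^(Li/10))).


T_total = 1.8 + 3.3 = 5.1 hr
(1.8/5.1) * 10^(76.6/10) = 1.61325e+07
(3.3/5.1) * 10^(61.4/10) = 893190
Sum = 1.61325e+07 + 893190 = 1.70257e+07
Leq = 10*log10(1.70257e+07) = 72.311 dB


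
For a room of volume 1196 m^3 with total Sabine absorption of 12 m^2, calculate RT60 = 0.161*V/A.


RT60 = 0.161 * 1196 / 12 = 16.046 s


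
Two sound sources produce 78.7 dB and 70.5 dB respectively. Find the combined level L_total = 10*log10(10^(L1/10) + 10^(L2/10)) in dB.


10^(78.7/10) = 7.4131e+07
10^(70.5/10) = 1.12202e+07
Sum = 7.4131e+07 + 1.12202e+07 = 8.53512e+07
L_total = 10*log10(8.53512e+07) = 79.312 dB


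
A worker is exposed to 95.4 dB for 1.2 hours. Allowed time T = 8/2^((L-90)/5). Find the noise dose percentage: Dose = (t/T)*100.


T_allowed = 8 / 2^((95.4 - 90)/5) = 3.78423 hr
Dose = 1.2 / 3.78423 * 100 = 31.711 %


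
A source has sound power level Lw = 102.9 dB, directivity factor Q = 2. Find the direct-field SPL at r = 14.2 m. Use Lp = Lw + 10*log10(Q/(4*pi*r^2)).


4*pi*r^2 = 4*pi*14.2^2 = 2533.88 m^2
Q / (4*pi*r^2) = 2 / 2533.88 = 0.000789303
Lp = 102.9 + 10*log10(0.000789303) = 71.872 dB


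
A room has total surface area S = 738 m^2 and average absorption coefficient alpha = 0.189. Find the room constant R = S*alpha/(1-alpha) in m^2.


R = 738 * 0.189 / (1 - 0.189) = 171.99 m^2


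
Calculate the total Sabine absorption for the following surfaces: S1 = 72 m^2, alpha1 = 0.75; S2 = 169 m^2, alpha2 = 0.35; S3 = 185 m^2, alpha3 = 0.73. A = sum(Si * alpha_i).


72 * 0.75 = 54
169 * 0.35 = 59.15
185 * 0.73 = 135.05
A_total = 54 + 59.15 + 135.05 = 248.2 m^2


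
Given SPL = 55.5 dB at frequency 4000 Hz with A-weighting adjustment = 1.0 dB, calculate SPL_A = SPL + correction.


A-weighting table: 4000 Hz -> 1.0 dB correction
SPL_A = SPL + correction = 55.5 + (1.0) = 56.5 dBA


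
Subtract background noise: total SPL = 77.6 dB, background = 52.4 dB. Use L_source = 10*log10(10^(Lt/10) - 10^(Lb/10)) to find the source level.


10^(77.6/10) = 5.7544e+07
10^(52.4/10) = 173780
Difference = 5.7544e+07 - 173780 = 5.73702e+07
L_source = 10*log10(5.73702e+07) = 77.587 dB


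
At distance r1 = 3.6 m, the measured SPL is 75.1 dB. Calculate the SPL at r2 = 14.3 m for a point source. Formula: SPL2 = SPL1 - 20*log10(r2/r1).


r2/r1 = 14.3/3.6 = 3.97222
Correction = 20*log10(3.97222) = 11.9807 dB
SPL2 = 75.1 - 11.9807 = 63.119 dB


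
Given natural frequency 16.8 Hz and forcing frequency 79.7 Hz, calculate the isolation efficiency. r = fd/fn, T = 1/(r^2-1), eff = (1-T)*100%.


r = 79.7 / 16.8 = 4.74405
r^2 - 1 = 4.74405^2 - 1 = 21.506
T = 1/21.506 = 0.0464987
Efficiency = (1 - 0.0464987)*100 = 95.35 %


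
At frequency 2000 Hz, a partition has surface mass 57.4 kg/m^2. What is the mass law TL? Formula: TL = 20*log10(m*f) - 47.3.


m * f = 57.4 * 2000 = 114800
20*log10(114800) = 101.199 dB
TL = 101.199 - 47.3 = 53.899 dB


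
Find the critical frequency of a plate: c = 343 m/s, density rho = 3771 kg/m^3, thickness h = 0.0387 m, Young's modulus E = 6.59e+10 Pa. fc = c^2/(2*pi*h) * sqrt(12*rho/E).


12*rho/E = 12*3771/6.59e+10 = 6.86677e-07
sqrt(12*rho/E) = sqrt(6.86677e-07) = 0.00082866
c^2/(2*pi*h) = 343^2/(2*pi*0.0387) = 483835
fc = 483835 * 0.00082866 = 400.93 Hz
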